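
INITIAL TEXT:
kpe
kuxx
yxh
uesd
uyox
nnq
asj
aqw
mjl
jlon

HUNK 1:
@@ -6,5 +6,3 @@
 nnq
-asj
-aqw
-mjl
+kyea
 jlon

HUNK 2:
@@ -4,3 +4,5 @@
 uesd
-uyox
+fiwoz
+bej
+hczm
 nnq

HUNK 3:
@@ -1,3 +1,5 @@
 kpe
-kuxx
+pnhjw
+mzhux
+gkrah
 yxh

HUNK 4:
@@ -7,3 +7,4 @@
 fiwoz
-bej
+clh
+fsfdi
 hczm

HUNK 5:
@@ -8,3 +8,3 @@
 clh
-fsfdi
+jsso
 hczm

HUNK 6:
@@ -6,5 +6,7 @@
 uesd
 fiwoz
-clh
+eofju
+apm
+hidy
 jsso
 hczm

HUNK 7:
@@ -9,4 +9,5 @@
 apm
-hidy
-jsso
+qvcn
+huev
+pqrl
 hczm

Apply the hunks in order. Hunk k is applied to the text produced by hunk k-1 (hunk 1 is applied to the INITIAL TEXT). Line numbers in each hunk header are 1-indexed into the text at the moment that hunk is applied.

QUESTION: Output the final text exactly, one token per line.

Answer: kpe
pnhjw
mzhux
gkrah
yxh
uesd
fiwoz
eofju
apm
qvcn
huev
pqrl
hczm
nnq
kyea
jlon

Derivation:
Hunk 1: at line 6 remove [asj,aqw,mjl] add [kyea] -> 8 lines: kpe kuxx yxh uesd uyox nnq kyea jlon
Hunk 2: at line 4 remove [uyox] add [fiwoz,bej,hczm] -> 10 lines: kpe kuxx yxh uesd fiwoz bej hczm nnq kyea jlon
Hunk 3: at line 1 remove [kuxx] add [pnhjw,mzhux,gkrah] -> 12 lines: kpe pnhjw mzhux gkrah yxh uesd fiwoz bej hczm nnq kyea jlon
Hunk 4: at line 7 remove [bej] add [clh,fsfdi] -> 13 lines: kpe pnhjw mzhux gkrah yxh uesd fiwoz clh fsfdi hczm nnq kyea jlon
Hunk 5: at line 8 remove [fsfdi] add [jsso] -> 13 lines: kpe pnhjw mzhux gkrah yxh uesd fiwoz clh jsso hczm nnq kyea jlon
Hunk 6: at line 6 remove [clh] add [eofju,apm,hidy] -> 15 lines: kpe pnhjw mzhux gkrah yxh uesd fiwoz eofju apm hidy jsso hczm nnq kyea jlon
Hunk 7: at line 9 remove [hidy,jsso] add [qvcn,huev,pqrl] -> 16 lines: kpe pnhjw mzhux gkrah yxh uesd fiwoz eofju apm qvcn huev pqrl hczm nnq kyea jlon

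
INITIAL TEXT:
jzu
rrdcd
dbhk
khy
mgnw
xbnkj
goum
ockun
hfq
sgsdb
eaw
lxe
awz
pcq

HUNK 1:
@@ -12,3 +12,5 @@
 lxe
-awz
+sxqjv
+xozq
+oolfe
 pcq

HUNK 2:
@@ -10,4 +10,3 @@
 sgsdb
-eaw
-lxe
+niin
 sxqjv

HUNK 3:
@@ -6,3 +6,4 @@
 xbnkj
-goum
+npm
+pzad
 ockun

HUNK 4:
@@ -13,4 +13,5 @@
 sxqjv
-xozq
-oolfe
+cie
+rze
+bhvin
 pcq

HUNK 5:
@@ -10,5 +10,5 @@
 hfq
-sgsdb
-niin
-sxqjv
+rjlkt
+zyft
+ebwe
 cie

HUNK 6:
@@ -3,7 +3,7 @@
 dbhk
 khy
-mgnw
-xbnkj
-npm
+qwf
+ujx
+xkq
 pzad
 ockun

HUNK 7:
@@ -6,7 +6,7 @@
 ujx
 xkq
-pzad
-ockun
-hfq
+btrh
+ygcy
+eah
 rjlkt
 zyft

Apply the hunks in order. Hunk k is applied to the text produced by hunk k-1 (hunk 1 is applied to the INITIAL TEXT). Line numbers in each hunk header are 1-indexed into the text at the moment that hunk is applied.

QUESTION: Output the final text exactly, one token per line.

Answer: jzu
rrdcd
dbhk
khy
qwf
ujx
xkq
btrh
ygcy
eah
rjlkt
zyft
ebwe
cie
rze
bhvin
pcq

Derivation:
Hunk 1: at line 12 remove [awz] add [sxqjv,xozq,oolfe] -> 16 lines: jzu rrdcd dbhk khy mgnw xbnkj goum ockun hfq sgsdb eaw lxe sxqjv xozq oolfe pcq
Hunk 2: at line 10 remove [eaw,lxe] add [niin] -> 15 lines: jzu rrdcd dbhk khy mgnw xbnkj goum ockun hfq sgsdb niin sxqjv xozq oolfe pcq
Hunk 3: at line 6 remove [goum] add [npm,pzad] -> 16 lines: jzu rrdcd dbhk khy mgnw xbnkj npm pzad ockun hfq sgsdb niin sxqjv xozq oolfe pcq
Hunk 4: at line 13 remove [xozq,oolfe] add [cie,rze,bhvin] -> 17 lines: jzu rrdcd dbhk khy mgnw xbnkj npm pzad ockun hfq sgsdb niin sxqjv cie rze bhvin pcq
Hunk 5: at line 10 remove [sgsdb,niin,sxqjv] add [rjlkt,zyft,ebwe] -> 17 lines: jzu rrdcd dbhk khy mgnw xbnkj npm pzad ockun hfq rjlkt zyft ebwe cie rze bhvin pcq
Hunk 6: at line 3 remove [mgnw,xbnkj,npm] add [qwf,ujx,xkq] -> 17 lines: jzu rrdcd dbhk khy qwf ujx xkq pzad ockun hfq rjlkt zyft ebwe cie rze bhvin pcq
Hunk 7: at line 6 remove [pzad,ockun,hfq] add [btrh,ygcy,eah] -> 17 lines: jzu rrdcd dbhk khy qwf ujx xkq btrh ygcy eah rjlkt zyft ebwe cie rze bhvin pcq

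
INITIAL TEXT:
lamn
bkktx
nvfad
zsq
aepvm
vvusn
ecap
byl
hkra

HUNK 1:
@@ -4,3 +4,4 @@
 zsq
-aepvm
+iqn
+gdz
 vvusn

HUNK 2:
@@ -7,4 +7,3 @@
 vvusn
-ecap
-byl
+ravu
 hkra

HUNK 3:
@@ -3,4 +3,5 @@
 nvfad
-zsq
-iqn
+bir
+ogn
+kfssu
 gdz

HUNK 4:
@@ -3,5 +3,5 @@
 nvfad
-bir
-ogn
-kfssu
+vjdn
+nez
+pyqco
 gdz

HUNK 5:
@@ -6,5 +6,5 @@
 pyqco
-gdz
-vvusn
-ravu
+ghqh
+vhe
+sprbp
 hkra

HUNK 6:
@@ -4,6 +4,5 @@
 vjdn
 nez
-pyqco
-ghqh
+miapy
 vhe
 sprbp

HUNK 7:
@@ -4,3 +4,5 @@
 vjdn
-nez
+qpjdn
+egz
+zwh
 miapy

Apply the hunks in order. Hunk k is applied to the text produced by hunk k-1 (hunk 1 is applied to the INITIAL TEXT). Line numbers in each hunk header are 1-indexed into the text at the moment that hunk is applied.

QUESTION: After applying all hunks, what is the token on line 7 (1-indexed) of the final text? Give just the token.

Answer: zwh

Derivation:
Hunk 1: at line 4 remove [aepvm] add [iqn,gdz] -> 10 lines: lamn bkktx nvfad zsq iqn gdz vvusn ecap byl hkra
Hunk 2: at line 7 remove [ecap,byl] add [ravu] -> 9 lines: lamn bkktx nvfad zsq iqn gdz vvusn ravu hkra
Hunk 3: at line 3 remove [zsq,iqn] add [bir,ogn,kfssu] -> 10 lines: lamn bkktx nvfad bir ogn kfssu gdz vvusn ravu hkra
Hunk 4: at line 3 remove [bir,ogn,kfssu] add [vjdn,nez,pyqco] -> 10 lines: lamn bkktx nvfad vjdn nez pyqco gdz vvusn ravu hkra
Hunk 5: at line 6 remove [gdz,vvusn,ravu] add [ghqh,vhe,sprbp] -> 10 lines: lamn bkktx nvfad vjdn nez pyqco ghqh vhe sprbp hkra
Hunk 6: at line 4 remove [pyqco,ghqh] add [miapy] -> 9 lines: lamn bkktx nvfad vjdn nez miapy vhe sprbp hkra
Hunk 7: at line 4 remove [nez] add [qpjdn,egz,zwh] -> 11 lines: lamn bkktx nvfad vjdn qpjdn egz zwh miapy vhe sprbp hkra
Final line 7: zwh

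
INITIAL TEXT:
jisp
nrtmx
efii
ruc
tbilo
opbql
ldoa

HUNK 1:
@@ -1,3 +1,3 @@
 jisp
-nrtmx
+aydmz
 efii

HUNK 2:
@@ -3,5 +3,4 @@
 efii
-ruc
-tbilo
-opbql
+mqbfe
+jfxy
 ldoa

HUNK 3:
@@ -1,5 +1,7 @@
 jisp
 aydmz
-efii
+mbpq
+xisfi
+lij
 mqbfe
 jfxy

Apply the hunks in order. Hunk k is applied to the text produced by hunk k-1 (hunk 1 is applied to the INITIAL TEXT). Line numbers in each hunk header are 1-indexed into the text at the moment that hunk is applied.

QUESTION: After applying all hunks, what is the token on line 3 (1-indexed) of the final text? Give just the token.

Answer: mbpq

Derivation:
Hunk 1: at line 1 remove [nrtmx] add [aydmz] -> 7 lines: jisp aydmz efii ruc tbilo opbql ldoa
Hunk 2: at line 3 remove [ruc,tbilo,opbql] add [mqbfe,jfxy] -> 6 lines: jisp aydmz efii mqbfe jfxy ldoa
Hunk 3: at line 1 remove [efii] add [mbpq,xisfi,lij] -> 8 lines: jisp aydmz mbpq xisfi lij mqbfe jfxy ldoa
Final line 3: mbpq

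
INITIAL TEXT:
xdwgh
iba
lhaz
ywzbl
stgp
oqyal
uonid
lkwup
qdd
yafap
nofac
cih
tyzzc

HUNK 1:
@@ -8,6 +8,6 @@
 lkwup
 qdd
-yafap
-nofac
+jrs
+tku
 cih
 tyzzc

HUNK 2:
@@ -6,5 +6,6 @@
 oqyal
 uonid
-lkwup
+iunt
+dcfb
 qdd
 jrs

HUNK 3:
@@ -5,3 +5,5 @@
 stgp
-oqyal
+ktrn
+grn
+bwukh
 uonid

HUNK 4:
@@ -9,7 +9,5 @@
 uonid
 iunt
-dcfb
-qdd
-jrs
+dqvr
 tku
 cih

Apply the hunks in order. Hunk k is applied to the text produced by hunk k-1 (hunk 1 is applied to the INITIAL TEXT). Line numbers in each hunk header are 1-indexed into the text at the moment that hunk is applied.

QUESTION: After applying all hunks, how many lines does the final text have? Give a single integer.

Answer: 14

Derivation:
Hunk 1: at line 8 remove [yafap,nofac] add [jrs,tku] -> 13 lines: xdwgh iba lhaz ywzbl stgp oqyal uonid lkwup qdd jrs tku cih tyzzc
Hunk 2: at line 6 remove [lkwup] add [iunt,dcfb] -> 14 lines: xdwgh iba lhaz ywzbl stgp oqyal uonid iunt dcfb qdd jrs tku cih tyzzc
Hunk 3: at line 5 remove [oqyal] add [ktrn,grn,bwukh] -> 16 lines: xdwgh iba lhaz ywzbl stgp ktrn grn bwukh uonid iunt dcfb qdd jrs tku cih tyzzc
Hunk 4: at line 9 remove [dcfb,qdd,jrs] add [dqvr] -> 14 lines: xdwgh iba lhaz ywzbl stgp ktrn grn bwukh uonid iunt dqvr tku cih tyzzc
Final line count: 14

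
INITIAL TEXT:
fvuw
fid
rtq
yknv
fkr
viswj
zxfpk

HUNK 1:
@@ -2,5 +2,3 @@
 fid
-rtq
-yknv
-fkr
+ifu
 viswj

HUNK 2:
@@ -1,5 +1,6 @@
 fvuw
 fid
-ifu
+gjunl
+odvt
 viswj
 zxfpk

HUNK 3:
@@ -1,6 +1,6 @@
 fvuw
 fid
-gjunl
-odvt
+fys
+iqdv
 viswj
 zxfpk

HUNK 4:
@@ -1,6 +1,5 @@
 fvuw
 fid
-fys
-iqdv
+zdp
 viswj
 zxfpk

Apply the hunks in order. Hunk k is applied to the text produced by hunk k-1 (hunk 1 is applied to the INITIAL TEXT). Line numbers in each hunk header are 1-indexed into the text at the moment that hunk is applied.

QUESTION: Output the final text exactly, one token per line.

Hunk 1: at line 2 remove [rtq,yknv,fkr] add [ifu] -> 5 lines: fvuw fid ifu viswj zxfpk
Hunk 2: at line 1 remove [ifu] add [gjunl,odvt] -> 6 lines: fvuw fid gjunl odvt viswj zxfpk
Hunk 3: at line 1 remove [gjunl,odvt] add [fys,iqdv] -> 6 lines: fvuw fid fys iqdv viswj zxfpk
Hunk 4: at line 1 remove [fys,iqdv] add [zdp] -> 5 lines: fvuw fid zdp viswj zxfpk

Answer: fvuw
fid
zdp
viswj
zxfpk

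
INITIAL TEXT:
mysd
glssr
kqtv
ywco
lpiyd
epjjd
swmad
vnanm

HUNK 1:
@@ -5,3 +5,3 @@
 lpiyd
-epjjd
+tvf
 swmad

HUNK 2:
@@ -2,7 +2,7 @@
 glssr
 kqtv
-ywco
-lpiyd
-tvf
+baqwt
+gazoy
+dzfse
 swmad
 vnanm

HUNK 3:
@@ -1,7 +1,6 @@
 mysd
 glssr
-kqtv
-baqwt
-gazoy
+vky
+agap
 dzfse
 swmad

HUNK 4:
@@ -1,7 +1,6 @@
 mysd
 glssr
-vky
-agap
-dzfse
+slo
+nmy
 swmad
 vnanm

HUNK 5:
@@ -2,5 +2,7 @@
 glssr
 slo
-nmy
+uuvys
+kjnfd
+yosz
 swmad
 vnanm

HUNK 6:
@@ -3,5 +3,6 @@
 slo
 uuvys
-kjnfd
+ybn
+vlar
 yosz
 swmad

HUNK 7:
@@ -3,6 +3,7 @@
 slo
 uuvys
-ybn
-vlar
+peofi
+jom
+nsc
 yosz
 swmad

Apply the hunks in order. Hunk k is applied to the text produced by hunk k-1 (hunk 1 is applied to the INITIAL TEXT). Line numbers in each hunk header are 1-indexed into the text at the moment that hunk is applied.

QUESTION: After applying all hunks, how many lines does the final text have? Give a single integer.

Hunk 1: at line 5 remove [epjjd] add [tvf] -> 8 lines: mysd glssr kqtv ywco lpiyd tvf swmad vnanm
Hunk 2: at line 2 remove [ywco,lpiyd,tvf] add [baqwt,gazoy,dzfse] -> 8 lines: mysd glssr kqtv baqwt gazoy dzfse swmad vnanm
Hunk 3: at line 1 remove [kqtv,baqwt,gazoy] add [vky,agap] -> 7 lines: mysd glssr vky agap dzfse swmad vnanm
Hunk 4: at line 1 remove [vky,agap,dzfse] add [slo,nmy] -> 6 lines: mysd glssr slo nmy swmad vnanm
Hunk 5: at line 2 remove [nmy] add [uuvys,kjnfd,yosz] -> 8 lines: mysd glssr slo uuvys kjnfd yosz swmad vnanm
Hunk 6: at line 3 remove [kjnfd] add [ybn,vlar] -> 9 lines: mysd glssr slo uuvys ybn vlar yosz swmad vnanm
Hunk 7: at line 3 remove [ybn,vlar] add [peofi,jom,nsc] -> 10 lines: mysd glssr slo uuvys peofi jom nsc yosz swmad vnanm
Final line count: 10

Answer: 10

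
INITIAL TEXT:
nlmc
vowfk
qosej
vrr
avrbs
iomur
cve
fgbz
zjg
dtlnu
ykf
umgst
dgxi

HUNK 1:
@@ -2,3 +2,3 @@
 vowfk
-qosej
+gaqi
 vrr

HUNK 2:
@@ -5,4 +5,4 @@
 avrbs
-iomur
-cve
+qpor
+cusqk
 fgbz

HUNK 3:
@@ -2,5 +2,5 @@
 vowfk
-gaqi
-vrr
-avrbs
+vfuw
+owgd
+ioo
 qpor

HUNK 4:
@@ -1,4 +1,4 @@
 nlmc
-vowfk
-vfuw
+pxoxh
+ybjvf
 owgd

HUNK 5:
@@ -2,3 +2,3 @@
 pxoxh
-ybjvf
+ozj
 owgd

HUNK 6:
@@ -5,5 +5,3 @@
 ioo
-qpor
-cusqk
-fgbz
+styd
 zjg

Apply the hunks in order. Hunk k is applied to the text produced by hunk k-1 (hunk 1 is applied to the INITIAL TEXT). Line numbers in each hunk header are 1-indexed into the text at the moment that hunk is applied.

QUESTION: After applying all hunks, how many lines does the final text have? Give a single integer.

Answer: 11

Derivation:
Hunk 1: at line 2 remove [qosej] add [gaqi] -> 13 lines: nlmc vowfk gaqi vrr avrbs iomur cve fgbz zjg dtlnu ykf umgst dgxi
Hunk 2: at line 5 remove [iomur,cve] add [qpor,cusqk] -> 13 lines: nlmc vowfk gaqi vrr avrbs qpor cusqk fgbz zjg dtlnu ykf umgst dgxi
Hunk 3: at line 2 remove [gaqi,vrr,avrbs] add [vfuw,owgd,ioo] -> 13 lines: nlmc vowfk vfuw owgd ioo qpor cusqk fgbz zjg dtlnu ykf umgst dgxi
Hunk 4: at line 1 remove [vowfk,vfuw] add [pxoxh,ybjvf] -> 13 lines: nlmc pxoxh ybjvf owgd ioo qpor cusqk fgbz zjg dtlnu ykf umgst dgxi
Hunk 5: at line 2 remove [ybjvf] add [ozj] -> 13 lines: nlmc pxoxh ozj owgd ioo qpor cusqk fgbz zjg dtlnu ykf umgst dgxi
Hunk 6: at line 5 remove [qpor,cusqk,fgbz] add [styd] -> 11 lines: nlmc pxoxh ozj owgd ioo styd zjg dtlnu ykf umgst dgxi
Final line count: 11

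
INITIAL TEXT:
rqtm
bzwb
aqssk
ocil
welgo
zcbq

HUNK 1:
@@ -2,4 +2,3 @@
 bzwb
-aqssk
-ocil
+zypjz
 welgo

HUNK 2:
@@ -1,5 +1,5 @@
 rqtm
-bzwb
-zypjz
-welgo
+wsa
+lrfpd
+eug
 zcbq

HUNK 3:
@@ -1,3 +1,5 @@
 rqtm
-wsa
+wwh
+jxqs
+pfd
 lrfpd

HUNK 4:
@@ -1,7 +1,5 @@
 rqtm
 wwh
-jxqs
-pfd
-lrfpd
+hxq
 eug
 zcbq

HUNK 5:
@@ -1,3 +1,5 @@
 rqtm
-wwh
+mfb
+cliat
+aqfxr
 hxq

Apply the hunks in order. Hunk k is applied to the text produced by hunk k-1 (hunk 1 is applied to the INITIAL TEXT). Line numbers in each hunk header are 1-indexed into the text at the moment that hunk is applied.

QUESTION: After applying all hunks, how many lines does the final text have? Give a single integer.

Hunk 1: at line 2 remove [aqssk,ocil] add [zypjz] -> 5 lines: rqtm bzwb zypjz welgo zcbq
Hunk 2: at line 1 remove [bzwb,zypjz,welgo] add [wsa,lrfpd,eug] -> 5 lines: rqtm wsa lrfpd eug zcbq
Hunk 3: at line 1 remove [wsa] add [wwh,jxqs,pfd] -> 7 lines: rqtm wwh jxqs pfd lrfpd eug zcbq
Hunk 4: at line 1 remove [jxqs,pfd,lrfpd] add [hxq] -> 5 lines: rqtm wwh hxq eug zcbq
Hunk 5: at line 1 remove [wwh] add [mfb,cliat,aqfxr] -> 7 lines: rqtm mfb cliat aqfxr hxq eug zcbq
Final line count: 7

Answer: 7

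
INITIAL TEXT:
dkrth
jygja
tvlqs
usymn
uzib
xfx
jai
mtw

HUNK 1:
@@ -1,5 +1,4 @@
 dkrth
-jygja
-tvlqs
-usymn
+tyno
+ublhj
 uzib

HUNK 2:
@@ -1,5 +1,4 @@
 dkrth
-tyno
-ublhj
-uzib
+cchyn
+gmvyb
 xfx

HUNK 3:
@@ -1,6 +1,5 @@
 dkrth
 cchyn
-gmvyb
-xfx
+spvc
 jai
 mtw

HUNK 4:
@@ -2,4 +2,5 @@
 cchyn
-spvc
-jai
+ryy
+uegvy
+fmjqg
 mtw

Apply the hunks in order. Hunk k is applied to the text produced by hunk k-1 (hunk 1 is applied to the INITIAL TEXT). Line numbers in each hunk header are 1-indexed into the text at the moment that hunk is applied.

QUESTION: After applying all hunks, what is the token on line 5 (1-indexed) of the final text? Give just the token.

Hunk 1: at line 1 remove [jygja,tvlqs,usymn] add [tyno,ublhj] -> 7 lines: dkrth tyno ublhj uzib xfx jai mtw
Hunk 2: at line 1 remove [tyno,ublhj,uzib] add [cchyn,gmvyb] -> 6 lines: dkrth cchyn gmvyb xfx jai mtw
Hunk 3: at line 1 remove [gmvyb,xfx] add [spvc] -> 5 lines: dkrth cchyn spvc jai mtw
Hunk 4: at line 2 remove [spvc,jai] add [ryy,uegvy,fmjqg] -> 6 lines: dkrth cchyn ryy uegvy fmjqg mtw
Final line 5: fmjqg

Answer: fmjqg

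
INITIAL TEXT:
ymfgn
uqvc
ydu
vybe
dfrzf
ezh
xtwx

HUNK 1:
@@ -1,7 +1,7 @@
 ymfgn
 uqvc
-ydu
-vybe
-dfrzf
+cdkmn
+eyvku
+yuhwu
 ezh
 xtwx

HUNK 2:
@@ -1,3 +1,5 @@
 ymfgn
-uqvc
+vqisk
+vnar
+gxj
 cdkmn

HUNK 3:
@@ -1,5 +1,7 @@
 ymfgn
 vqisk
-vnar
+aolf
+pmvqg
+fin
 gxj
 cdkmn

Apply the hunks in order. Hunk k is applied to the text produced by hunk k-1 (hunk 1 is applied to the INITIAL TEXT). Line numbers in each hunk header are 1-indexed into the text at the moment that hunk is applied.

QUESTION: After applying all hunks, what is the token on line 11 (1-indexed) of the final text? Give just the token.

Hunk 1: at line 1 remove [ydu,vybe,dfrzf] add [cdkmn,eyvku,yuhwu] -> 7 lines: ymfgn uqvc cdkmn eyvku yuhwu ezh xtwx
Hunk 2: at line 1 remove [uqvc] add [vqisk,vnar,gxj] -> 9 lines: ymfgn vqisk vnar gxj cdkmn eyvku yuhwu ezh xtwx
Hunk 3: at line 1 remove [vnar] add [aolf,pmvqg,fin] -> 11 lines: ymfgn vqisk aolf pmvqg fin gxj cdkmn eyvku yuhwu ezh xtwx
Final line 11: xtwx

Answer: xtwx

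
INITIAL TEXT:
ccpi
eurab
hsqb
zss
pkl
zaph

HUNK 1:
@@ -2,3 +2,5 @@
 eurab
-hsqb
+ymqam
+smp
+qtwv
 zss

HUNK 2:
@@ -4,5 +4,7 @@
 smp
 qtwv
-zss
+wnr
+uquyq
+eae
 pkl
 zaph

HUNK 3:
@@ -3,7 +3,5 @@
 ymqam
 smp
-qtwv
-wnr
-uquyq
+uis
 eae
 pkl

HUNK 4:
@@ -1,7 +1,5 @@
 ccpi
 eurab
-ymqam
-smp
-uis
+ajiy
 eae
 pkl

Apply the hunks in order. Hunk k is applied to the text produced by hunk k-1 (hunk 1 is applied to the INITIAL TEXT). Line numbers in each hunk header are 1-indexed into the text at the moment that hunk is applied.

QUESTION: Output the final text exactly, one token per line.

Hunk 1: at line 2 remove [hsqb] add [ymqam,smp,qtwv] -> 8 lines: ccpi eurab ymqam smp qtwv zss pkl zaph
Hunk 2: at line 4 remove [zss] add [wnr,uquyq,eae] -> 10 lines: ccpi eurab ymqam smp qtwv wnr uquyq eae pkl zaph
Hunk 3: at line 3 remove [qtwv,wnr,uquyq] add [uis] -> 8 lines: ccpi eurab ymqam smp uis eae pkl zaph
Hunk 4: at line 1 remove [ymqam,smp,uis] add [ajiy] -> 6 lines: ccpi eurab ajiy eae pkl zaph

Answer: ccpi
eurab
ajiy
eae
pkl
zaph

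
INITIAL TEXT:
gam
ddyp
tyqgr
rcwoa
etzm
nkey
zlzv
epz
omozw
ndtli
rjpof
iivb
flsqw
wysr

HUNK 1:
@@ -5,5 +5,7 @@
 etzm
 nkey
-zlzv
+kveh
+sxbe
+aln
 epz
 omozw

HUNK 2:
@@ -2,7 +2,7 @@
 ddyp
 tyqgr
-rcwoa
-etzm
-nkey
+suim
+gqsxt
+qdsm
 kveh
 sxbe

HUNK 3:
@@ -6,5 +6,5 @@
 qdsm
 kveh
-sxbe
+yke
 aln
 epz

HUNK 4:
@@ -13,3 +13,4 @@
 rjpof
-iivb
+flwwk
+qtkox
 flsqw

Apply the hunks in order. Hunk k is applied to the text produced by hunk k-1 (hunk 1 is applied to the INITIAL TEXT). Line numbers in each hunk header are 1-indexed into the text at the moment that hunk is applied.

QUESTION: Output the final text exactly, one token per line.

Answer: gam
ddyp
tyqgr
suim
gqsxt
qdsm
kveh
yke
aln
epz
omozw
ndtli
rjpof
flwwk
qtkox
flsqw
wysr

Derivation:
Hunk 1: at line 5 remove [zlzv] add [kveh,sxbe,aln] -> 16 lines: gam ddyp tyqgr rcwoa etzm nkey kveh sxbe aln epz omozw ndtli rjpof iivb flsqw wysr
Hunk 2: at line 2 remove [rcwoa,etzm,nkey] add [suim,gqsxt,qdsm] -> 16 lines: gam ddyp tyqgr suim gqsxt qdsm kveh sxbe aln epz omozw ndtli rjpof iivb flsqw wysr
Hunk 3: at line 6 remove [sxbe] add [yke] -> 16 lines: gam ddyp tyqgr suim gqsxt qdsm kveh yke aln epz omozw ndtli rjpof iivb flsqw wysr
Hunk 4: at line 13 remove [iivb] add [flwwk,qtkox] -> 17 lines: gam ddyp tyqgr suim gqsxt qdsm kveh yke aln epz omozw ndtli rjpof flwwk qtkox flsqw wysr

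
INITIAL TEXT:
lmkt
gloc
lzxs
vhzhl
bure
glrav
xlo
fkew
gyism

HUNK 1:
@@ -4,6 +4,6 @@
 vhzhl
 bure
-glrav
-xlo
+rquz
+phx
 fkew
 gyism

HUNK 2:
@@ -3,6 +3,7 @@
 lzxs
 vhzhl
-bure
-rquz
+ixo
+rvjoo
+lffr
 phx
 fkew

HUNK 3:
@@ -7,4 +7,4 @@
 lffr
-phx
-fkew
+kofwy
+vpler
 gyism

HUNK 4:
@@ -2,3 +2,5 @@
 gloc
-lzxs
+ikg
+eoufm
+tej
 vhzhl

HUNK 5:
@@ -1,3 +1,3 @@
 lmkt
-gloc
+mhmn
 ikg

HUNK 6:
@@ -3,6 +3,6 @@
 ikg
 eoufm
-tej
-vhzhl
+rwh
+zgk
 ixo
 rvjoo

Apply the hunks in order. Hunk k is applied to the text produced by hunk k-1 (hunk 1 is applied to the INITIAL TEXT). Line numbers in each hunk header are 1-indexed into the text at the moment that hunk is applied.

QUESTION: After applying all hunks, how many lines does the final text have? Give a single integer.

Answer: 12

Derivation:
Hunk 1: at line 4 remove [glrav,xlo] add [rquz,phx] -> 9 lines: lmkt gloc lzxs vhzhl bure rquz phx fkew gyism
Hunk 2: at line 3 remove [bure,rquz] add [ixo,rvjoo,lffr] -> 10 lines: lmkt gloc lzxs vhzhl ixo rvjoo lffr phx fkew gyism
Hunk 3: at line 7 remove [phx,fkew] add [kofwy,vpler] -> 10 lines: lmkt gloc lzxs vhzhl ixo rvjoo lffr kofwy vpler gyism
Hunk 4: at line 2 remove [lzxs] add [ikg,eoufm,tej] -> 12 lines: lmkt gloc ikg eoufm tej vhzhl ixo rvjoo lffr kofwy vpler gyism
Hunk 5: at line 1 remove [gloc] add [mhmn] -> 12 lines: lmkt mhmn ikg eoufm tej vhzhl ixo rvjoo lffr kofwy vpler gyism
Hunk 6: at line 3 remove [tej,vhzhl] add [rwh,zgk] -> 12 lines: lmkt mhmn ikg eoufm rwh zgk ixo rvjoo lffr kofwy vpler gyism
Final line count: 12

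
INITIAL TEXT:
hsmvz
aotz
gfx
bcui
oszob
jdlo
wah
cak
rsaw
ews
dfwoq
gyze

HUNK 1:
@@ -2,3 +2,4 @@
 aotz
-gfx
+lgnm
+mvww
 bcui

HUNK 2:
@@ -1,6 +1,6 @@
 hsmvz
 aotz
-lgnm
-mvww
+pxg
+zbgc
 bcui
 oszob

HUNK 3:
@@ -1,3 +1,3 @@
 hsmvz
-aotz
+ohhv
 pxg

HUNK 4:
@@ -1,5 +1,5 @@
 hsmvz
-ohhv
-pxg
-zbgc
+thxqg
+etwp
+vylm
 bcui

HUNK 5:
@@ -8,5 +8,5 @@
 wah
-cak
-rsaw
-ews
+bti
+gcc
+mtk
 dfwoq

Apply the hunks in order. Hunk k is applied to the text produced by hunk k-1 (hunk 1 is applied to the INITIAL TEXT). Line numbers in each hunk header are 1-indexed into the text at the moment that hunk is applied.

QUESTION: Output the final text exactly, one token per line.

Hunk 1: at line 2 remove [gfx] add [lgnm,mvww] -> 13 lines: hsmvz aotz lgnm mvww bcui oszob jdlo wah cak rsaw ews dfwoq gyze
Hunk 2: at line 1 remove [lgnm,mvww] add [pxg,zbgc] -> 13 lines: hsmvz aotz pxg zbgc bcui oszob jdlo wah cak rsaw ews dfwoq gyze
Hunk 3: at line 1 remove [aotz] add [ohhv] -> 13 lines: hsmvz ohhv pxg zbgc bcui oszob jdlo wah cak rsaw ews dfwoq gyze
Hunk 4: at line 1 remove [ohhv,pxg,zbgc] add [thxqg,etwp,vylm] -> 13 lines: hsmvz thxqg etwp vylm bcui oszob jdlo wah cak rsaw ews dfwoq gyze
Hunk 5: at line 8 remove [cak,rsaw,ews] add [bti,gcc,mtk] -> 13 lines: hsmvz thxqg etwp vylm bcui oszob jdlo wah bti gcc mtk dfwoq gyze

Answer: hsmvz
thxqg
etwp
vylm
bcui
oszob
jdlo
wah
bti
gcc
mtk
dfwoq
gyze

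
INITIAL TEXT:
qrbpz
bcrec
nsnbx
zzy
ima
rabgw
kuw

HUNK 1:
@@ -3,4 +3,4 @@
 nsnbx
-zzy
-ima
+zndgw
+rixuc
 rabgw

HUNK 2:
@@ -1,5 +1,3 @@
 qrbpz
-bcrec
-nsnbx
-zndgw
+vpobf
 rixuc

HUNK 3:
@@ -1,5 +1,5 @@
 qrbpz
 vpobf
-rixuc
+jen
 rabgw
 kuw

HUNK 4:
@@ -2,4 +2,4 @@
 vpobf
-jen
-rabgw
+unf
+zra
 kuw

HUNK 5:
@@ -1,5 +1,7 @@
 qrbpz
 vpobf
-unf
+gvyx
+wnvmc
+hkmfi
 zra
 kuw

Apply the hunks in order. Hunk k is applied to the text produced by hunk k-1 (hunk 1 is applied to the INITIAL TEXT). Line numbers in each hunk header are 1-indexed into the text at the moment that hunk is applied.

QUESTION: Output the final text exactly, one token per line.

Hunk 1: at line 3 remove [zzy,ima] add [zndgw,rixuc] -> 7 lines: qrbpz bcrec nsnbx zndgw rixuc rabgw kuw
Hunk 2: at line 1 remove [bcrec,nsnbx,zndgw] add [vpobf] -> 5 lines: qrbpz vpobf rixuc rabgw kuw
Hunk 3: at line 1 remove [rixuc] add [jen] -> 5 lines: qrbpz vpobf jen rabgw kuw
Hunk 4: at line 2 remove [jen,rabgw] add [unf,zra] -> 5 lines: qrbpz vpobf unf zra kuw
Hunk 5: at line 1 remove [unf] add [gvyx,wnvmc,hkmfi] -> 7 lines: qrbpz vpobf gvyx wnvmc hkmfi zra kuw

Answer: qrbpz
vpobf
gvyx
wnvmc
hkmfi
zra
kuw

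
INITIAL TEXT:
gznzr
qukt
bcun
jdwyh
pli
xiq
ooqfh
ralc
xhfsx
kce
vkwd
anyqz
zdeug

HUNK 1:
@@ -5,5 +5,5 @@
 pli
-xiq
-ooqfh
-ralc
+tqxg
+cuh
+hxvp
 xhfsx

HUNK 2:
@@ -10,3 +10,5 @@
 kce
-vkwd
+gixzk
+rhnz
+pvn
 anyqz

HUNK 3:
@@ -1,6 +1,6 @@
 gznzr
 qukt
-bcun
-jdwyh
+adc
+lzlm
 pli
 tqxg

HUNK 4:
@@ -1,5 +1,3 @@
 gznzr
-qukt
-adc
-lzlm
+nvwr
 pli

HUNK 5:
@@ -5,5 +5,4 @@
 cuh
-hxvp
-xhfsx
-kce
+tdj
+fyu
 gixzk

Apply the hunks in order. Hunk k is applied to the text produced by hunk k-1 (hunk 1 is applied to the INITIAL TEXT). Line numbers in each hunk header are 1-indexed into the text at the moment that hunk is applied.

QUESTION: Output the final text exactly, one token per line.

Hunk 1: at line 5 remove [xiq,ooqfh,ralc] add [tqxg,cuh,hxvp] -> 13 lines: gznzr qukt bcun jdwyh pli tqxg cuh hxvp xhfsx kce vkwd anyqz zdeug
Hunk 2: at line 10 remove [vkwd] add [gixzk,rhnz,pvn] -> 15 lines: gznzr qukt bcun jdwyh pli tqxg cuh hxvp xhfsx kce gixzk rhnz pvn anyqz zdeug
Hunk 3: at line 1 remove [bcun,jdwyh] add [adc,lzlm] -> 15 lines: gznzr qukt adc lzlm pli tqxg cuh hxvp xhfsx kce gixzk rhnz pvn anyqz zdeug
Hunk 4: at line 1 remove [qukt,adc,lzlm] add [nvwr] -> 13 lines: gznzr nvwr pli tqxg cuh hxvp xhfsx kce gixzk rhnz pvn anyqz zdeug
Hunk 5: at line 5 remove [hxvp,xhfsx,kce] add [tdj,fyu] -> 12 lines: gznzr nvwr pli tqxg cuh tdj fyu gixzk rhnz pvn anyqz zdeug

Answer: gznzr
nvwr
pli
tqxg
cuh
tdj
fyu
gixzk
rhnz
pvn
anyqz
zdeug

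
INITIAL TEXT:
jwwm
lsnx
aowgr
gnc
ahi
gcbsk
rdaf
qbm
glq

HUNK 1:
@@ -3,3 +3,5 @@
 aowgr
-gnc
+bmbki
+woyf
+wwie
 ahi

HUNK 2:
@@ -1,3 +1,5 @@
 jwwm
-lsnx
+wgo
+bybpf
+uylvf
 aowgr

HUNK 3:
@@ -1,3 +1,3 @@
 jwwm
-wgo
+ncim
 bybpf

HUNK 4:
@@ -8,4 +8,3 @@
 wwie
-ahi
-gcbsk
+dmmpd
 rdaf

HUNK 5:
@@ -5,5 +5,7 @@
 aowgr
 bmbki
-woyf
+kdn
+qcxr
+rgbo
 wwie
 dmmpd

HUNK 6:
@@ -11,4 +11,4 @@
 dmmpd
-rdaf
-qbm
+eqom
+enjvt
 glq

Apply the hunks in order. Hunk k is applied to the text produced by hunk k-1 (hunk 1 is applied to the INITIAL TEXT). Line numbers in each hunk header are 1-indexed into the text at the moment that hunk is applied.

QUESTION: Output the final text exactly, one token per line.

Hunk 1: at line 3 remove [gnc] add [bmbki,woyf,wwie] -> 11 lines: jwwm lsnx aowgr bmbki woyf wwie ahi gcbsk rdaf qbm glq
Hunk 2: at line 1 remove [lsnx] add [wgo,bybpf,uylvf] -> 13 lines: jwwm wgo bybpf uylvf aowgr bmbki woyf wwie ahi gcbsk rdaf qbm glq
Hunk 3: at line 1 remove [wgo] add [ncim] -> 13 lines: jwwm ncim bybpf uylvf aowgr bmbki woyf wwie ahi gcbsk rdaf qbm glq
Hunk 4: at line 8 remove [ahi,gcbsk] add [dmmpd] -> 12 lines: jwwm ncim bybpf uylvf aowgr bmbki woyf wwie dmmpd rdaf qbm glq
Hunk 5: at line 5 remove [woyf] add [kdn,qcxr,rgbo] -> 14 lines: jwwm ncim bybpf uylvf aowgr bmbki kdn qcxr rgbo wwie dmmpd rdaf qbm glq
Hunk 6: at line 11 remove [rdaf,qbm] add [eqom,enjvt] -> 14 lines: jwwm ncim bybpf uylvf aowgr bmbki kdn qcxr rgbo wwie dmmpd eqom enjvt glq

Answer: jwwm
ncim
bybpf
uylvf
aowgr
bmbki
kdn
qcxr
rgbo
wwie
dmmpd
eqom
enjvt
glq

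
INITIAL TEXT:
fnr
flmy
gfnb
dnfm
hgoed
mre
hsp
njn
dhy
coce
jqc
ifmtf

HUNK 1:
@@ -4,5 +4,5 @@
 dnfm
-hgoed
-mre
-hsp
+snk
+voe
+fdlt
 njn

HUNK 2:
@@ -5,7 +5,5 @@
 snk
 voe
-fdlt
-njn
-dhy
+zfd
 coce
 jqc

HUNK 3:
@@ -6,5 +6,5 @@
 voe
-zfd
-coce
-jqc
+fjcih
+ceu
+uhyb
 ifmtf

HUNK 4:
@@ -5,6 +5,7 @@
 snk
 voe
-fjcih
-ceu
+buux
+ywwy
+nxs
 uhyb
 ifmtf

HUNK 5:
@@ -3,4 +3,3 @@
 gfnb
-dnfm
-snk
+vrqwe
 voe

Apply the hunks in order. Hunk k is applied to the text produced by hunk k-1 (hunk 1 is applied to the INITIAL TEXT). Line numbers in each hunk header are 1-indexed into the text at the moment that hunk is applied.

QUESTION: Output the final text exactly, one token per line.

Hunk 1: at line 4 remove [hgoed,mre,hsp] add [snk,voe,fdlt] -> 12 lines: fnr flmy gfnb dnfm snk voe fdlt njn dhy coce jqc ifmtf
Hunk 2: at line 5 remove [fdlt,njn,dhy] add [zfd] -> 10 lines: fnr flmy gfnb dnfm snk voe zfd coce jqc ifmtf
Hunk 3: at line 6 remove [zfd,coce,jqc] add [fjcih,ceu,uhyb] -> 10 lines: fnr flmy gfnb dnfm snk voe fjcih ceu uhyb ifmtf
Hunk 4: at line 5 remove [fjcih,ceu] add [buux,ywwy,nxs] -> 11 lines: fnr flmy gfnb dnfm snk voe buux ywwy nxs uhyb ifmtf
Hunk 5: at line 3 remove [dnfm,snk] add [vrqwe] -> 10 lines: fnr flmy gfnb vrqwe voe buux ywwy nxs uhyb ifmtf

Answer: fnr
flmy
gfnb
vrqwe
voe
buux
ywwy
nxs
uhyb
ifmtf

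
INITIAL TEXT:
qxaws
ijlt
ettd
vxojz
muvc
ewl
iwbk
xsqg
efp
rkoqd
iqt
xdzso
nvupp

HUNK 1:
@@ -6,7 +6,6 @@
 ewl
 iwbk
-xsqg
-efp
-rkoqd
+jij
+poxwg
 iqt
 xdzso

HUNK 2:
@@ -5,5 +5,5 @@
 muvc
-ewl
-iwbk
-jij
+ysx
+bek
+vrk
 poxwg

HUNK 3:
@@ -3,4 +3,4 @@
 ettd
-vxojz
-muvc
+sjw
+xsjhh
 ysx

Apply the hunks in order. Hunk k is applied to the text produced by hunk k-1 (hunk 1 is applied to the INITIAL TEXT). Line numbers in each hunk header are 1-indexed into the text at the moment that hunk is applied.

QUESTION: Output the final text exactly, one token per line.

Answer: qxaws
ijlt
ettd
sjw
xsjhh
ysx
bek
vrk
poxwg
iqt
xdzso
nvupp

Derivation:
Hunk 1: at line 6 remove [xsqg,efp,rkoqd] add [jij,poxwg] -> 12 lines: qxaws ijlt ettd vxojz muvc ewl iwbk jij poxwg iqt xdzso nvupp
Hunk 2: at line 5 remove [ewl,iwbk,jij] add [ysx,bek,vrk] -> 12 lines: qxaws ijlt ettd vxojz muvc ysx bek vrk poxwg iqt xdzso nvupp
Hunk 3: at line 3 remove [vxojz,muvc] add [sjw,xsjhh] -> 12 lines: qxaws ijlt ettd sjw xsjhh ysx bek vrk poxwg iqt xdzso nvupp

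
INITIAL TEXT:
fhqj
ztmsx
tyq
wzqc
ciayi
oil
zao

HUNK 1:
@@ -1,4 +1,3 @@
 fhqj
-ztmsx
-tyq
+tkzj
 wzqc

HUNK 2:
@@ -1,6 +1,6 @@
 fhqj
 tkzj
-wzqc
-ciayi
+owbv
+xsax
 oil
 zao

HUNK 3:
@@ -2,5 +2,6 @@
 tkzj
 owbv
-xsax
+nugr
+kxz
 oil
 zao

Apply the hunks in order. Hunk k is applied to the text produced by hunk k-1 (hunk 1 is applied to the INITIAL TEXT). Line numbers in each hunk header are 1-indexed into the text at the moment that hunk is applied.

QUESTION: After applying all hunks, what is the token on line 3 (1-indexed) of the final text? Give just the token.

Hunk 1: at line 1 remove [ztmsx,tyq] add [tkzj] -> 6 lines: fhqj tkzj wzqc ciayi oil zao
Hunk 2: at line 1 remove [wzqc,ciayi] add [owbv,xsax] -> 6 lines: fhqj tkzj owbv xsax oil zao
Hunk 3: at line 2 remove [xsax] add [nugr,kxz] -> 7 lines: fhqj tkzj owbv nugr kxz oil zao
Final line 3: owbv

Answer: owbv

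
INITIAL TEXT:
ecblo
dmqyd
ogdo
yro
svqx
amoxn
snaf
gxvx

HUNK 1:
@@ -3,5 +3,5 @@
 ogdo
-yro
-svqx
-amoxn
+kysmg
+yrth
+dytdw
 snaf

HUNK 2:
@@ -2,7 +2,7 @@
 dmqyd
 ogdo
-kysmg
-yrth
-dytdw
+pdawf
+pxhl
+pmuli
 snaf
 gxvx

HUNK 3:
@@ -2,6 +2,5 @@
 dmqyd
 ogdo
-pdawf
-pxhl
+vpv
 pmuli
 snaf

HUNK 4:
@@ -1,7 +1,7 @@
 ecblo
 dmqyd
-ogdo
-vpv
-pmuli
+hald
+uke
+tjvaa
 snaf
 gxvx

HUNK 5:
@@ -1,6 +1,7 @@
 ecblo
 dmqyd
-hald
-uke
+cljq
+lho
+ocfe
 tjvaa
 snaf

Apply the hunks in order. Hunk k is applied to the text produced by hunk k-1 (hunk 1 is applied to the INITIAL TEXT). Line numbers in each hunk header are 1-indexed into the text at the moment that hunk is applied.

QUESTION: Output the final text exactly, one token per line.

Hunk 1: at line 3 remove [yro,svqx,amoxn] add [kysmg,yrth,dytdw] -> 8 lines: ecblo dmqyd ogdo kysmg yrth dytdw snaf gxvx
Hunk 2: at line 2 remove [kysmg,yrth,dytdw] add [pdawf,pxhl,pmuli] -> 8 lines: ecblo dmqyd ogdo pdawf pxhl pmuli snaf gxvx
Hunk 3: at line 2 remove [pdawf,pxhl] add [vpv] -> 7 lines: ecblo dmqyd ogdo vpv pmuli snaf gxvx
Hunk 4: at line 1 remove [ogdo,vpv,pmuli] add [hald,uke,tjvaa] -> 7 lines: ecblo dmqyd hald uke tjvaa snaf gxvx
Hunk 5: at line 1 remove [hald,uke] add [cljq,lho,ocfe] -> 8 lines: ecblo dmqyd cljq lho ocfe tjvaa snaf gxvx

Answer: ecblo
dmqyd
cljq
lho
ocfe
tjvaa
snaf
gxvx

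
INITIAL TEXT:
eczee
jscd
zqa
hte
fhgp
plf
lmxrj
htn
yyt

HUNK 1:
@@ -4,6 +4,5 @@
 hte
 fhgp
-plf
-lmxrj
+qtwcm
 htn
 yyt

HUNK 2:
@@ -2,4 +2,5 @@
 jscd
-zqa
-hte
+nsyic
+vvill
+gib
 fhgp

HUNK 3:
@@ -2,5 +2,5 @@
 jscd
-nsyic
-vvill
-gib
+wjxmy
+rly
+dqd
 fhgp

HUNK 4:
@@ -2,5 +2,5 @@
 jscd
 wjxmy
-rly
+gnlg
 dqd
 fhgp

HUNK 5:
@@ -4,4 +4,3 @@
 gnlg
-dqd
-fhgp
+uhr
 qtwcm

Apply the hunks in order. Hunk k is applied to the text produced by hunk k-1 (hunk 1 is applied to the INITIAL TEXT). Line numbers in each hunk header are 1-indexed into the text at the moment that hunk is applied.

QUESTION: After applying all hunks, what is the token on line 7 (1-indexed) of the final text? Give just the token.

Answer: htn

Derivation:
Hunk 1: at line 4 remove [plf,lmxrj] add [qtwcm] -> 8 lines: eczee jscd zqa hte fhgp qtwcm htn yyt
Hunk 2: at line 2 remove [zqa,hte] add [nsyic,vvill,gib] -> 9 lines: eczee jscd nsyic vvill gib fhgp qtwcm htn yyt
Hunk 3: at line 2 remove [nsyic,vvill,gib] add [wjxmy,rly,dqd] -> 9 lines: eczee jscd wjxmy rly dqd fhgp qtwcm htn yyt
Hunk 4: at line 2 remove [rly] add [gnlg] -> 9 lines: eczee jscd wjxmy gnlg dqd fhgp qtwcm htn yyt
Hunk 5: at line 4 remove [dqd,fhgp] add [uhr] -> 8 lines: eczee jscd wjxmy gnlg uhr qtwcm htn yyt
Final line 7: htn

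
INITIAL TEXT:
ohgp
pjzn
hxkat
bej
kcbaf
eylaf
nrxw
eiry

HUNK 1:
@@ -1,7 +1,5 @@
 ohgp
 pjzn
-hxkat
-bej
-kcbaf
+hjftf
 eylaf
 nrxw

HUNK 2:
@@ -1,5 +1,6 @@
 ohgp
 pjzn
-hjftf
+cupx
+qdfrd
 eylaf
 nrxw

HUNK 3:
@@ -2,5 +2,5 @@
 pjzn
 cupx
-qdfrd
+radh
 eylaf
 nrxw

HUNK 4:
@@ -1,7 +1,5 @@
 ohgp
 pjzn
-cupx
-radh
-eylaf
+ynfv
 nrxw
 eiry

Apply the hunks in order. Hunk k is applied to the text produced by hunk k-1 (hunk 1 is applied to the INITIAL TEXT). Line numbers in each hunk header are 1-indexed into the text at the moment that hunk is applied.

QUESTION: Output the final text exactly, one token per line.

Hunk 1: at line 1 remove [hxkat,bej,kcbaf] add [hjftf] -> 6 lines: ohgp pjzn hjftf eylaf nrxw eiry
Hunk 2: at line 1 remove [hjftf] add [cupx,qdfrd] -> 7 lines: ohgp pjzn cupx qdfrd eylaf nrxw eiry
Hunk 3: at line 2 remove [qdfrd] add [radh] -> 7 lines: ohgp pjzn cupx radh eylaf nrxw eiry
Hunk 4: at line 1 remove [cupx,radh,eylaf] add [ynfv] -> 5 lines: ohgp pjzn ynfv nrxw eiry

Answer: ohgp
pjzn
ynfv
nrxw
eiry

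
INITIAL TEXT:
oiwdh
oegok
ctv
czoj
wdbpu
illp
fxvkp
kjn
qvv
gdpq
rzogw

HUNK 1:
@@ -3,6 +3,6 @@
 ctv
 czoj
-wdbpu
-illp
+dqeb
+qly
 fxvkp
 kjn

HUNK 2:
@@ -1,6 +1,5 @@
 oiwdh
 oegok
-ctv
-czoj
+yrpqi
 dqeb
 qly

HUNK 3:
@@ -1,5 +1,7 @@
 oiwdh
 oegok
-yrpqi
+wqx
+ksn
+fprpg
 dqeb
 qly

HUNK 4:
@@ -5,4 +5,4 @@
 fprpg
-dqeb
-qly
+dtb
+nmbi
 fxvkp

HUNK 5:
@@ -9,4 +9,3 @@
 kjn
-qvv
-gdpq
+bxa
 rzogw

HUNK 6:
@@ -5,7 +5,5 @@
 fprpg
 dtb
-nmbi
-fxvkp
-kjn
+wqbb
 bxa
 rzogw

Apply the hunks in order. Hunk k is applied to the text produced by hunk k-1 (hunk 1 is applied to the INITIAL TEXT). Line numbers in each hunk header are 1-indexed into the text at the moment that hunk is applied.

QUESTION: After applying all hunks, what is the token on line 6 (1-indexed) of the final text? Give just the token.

Answer: dtb

Derivation:
Hunk 1: at line 3 remove [wdbpu,illp] add [dqeb,qly] -> 11 lines: oiwdh oegok ctv czoj dqeb qly fxvkp kjn qvv gdpq rzogw
Hunk 2: at line 1 remove [ctv,czoj] add [yrpqi] -> 10 lines: oiwdh oegok yrpqi dqeb qly fxvkp kjn qvv gdpq rzogw
Hunk 3: at line 1 remove [yrpqi] add [wqx,ksn,fprpg] -> 12 lines: oiwdh oegok wqx ksn fprpg dqeb qly fxvkp kjn qvv gdpq rzogw
Hunk 4: at line 5 remove [dqeb,qly] add [dtb,nmbi] -> 12 lines: oiwdh oegok wqx ksn fprpg dtb nmbi fxvkp kjn qvv gdpq rzogw
Hunk 5: at line 9 remove [qvv,gdpq] add [bxa] -> 11 lines: oiwdh oegok wqx ksn fprpg dtb nmbi fxvkp kjn bxa rzogw
Hunk 6: at line 5 remove [nmbi,fxvkp,kjn] add [wqbb] -> 9 lines: oiwdh oegok wqx ksn fprpg dtb wqbb bxa rzogw
Final line 6: dtb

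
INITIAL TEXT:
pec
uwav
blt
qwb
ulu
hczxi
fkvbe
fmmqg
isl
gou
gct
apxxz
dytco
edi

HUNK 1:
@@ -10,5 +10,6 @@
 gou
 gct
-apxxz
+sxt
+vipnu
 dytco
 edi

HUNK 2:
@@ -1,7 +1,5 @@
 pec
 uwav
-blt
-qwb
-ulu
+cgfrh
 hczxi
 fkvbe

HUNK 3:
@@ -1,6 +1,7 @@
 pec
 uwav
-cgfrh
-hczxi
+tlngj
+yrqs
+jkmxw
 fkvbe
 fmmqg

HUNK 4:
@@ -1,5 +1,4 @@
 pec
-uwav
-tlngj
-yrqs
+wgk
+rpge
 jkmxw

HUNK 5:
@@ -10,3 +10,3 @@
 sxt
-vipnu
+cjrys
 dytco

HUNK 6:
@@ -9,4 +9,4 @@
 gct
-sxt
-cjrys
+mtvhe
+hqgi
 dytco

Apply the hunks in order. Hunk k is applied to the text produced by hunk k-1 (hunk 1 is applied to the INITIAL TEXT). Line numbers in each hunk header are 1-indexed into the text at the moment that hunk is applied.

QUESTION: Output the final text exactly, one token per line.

Hunk 1: at line 10 remove [apxxz] add [sxt,vipnu] -> 15 lines: pec uwav blt qwb ulu hczxi fkvbe fmmqg isl gou gct sxt vipnu dytco edi
Hunk 2: at line 1 remove [blt,qwb,ulu] add [cgfrh] -> 13 lines: pec uwav cgfrh hczxi fkvbe fmmqg isl gou gct sxt vipnu dytco edi
Hunk 3: at line 1 remove [cgfrh,hczxi] add [tlngj,yrqs,jkmxw] -> 14 lines: pec uwav tlngj yrqs jkmxw fkvbe fmmqg isl gou gct sxt vipnu dytco edi
Hunk 4: at line 1 remove [uwav,tlngj,yrqs] add [wgk,rpge] -> 13 lines: pec wgk rpge jkmxw fkvbe fmmqg isl gou gct sxt vipnu dytco edi
Hunk 5: at line 10 remove [vipnu] add [cjrys] -> 13 lines: pec wgk rpge jkmxw fkvbe fmmqg isl gou gct sxt cjrys dytco edi
Hunk 6: at line 9 remove [sxt,cjrys] add [mtvhe,hqgi] -> 13 lines: pec wgk rpge jkmxw fkvbe fmmqg isl gou gct mtvhe hqgi dytco edi

Answer: pec
wgk
rpge
jkmxw
fkvbe
fmmqg
isl
gou
gct
mtvhe
hqgi
dytco
edi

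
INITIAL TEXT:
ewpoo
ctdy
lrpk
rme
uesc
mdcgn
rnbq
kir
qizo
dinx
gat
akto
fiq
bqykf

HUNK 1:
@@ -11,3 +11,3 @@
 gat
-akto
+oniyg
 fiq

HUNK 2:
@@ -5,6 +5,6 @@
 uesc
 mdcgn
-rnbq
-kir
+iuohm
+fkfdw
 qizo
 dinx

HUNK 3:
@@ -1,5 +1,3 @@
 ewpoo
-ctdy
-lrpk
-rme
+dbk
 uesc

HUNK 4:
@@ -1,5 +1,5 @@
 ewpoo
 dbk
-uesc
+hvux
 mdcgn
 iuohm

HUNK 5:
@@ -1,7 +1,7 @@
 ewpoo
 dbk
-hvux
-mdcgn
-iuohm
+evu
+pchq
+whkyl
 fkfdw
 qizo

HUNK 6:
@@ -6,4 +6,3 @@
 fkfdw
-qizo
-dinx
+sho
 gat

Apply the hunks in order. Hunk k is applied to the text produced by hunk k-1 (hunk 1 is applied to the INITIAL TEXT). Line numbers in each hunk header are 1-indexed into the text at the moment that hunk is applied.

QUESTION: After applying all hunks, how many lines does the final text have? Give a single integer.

Hunk 1: at line 11 remove [akto] add [oniyg] -> 14 lines: ewpoo ctdy lrpk rme uesc mdcgn rnbq kir qizo dinx gat oniyg fiq bqykf
Hunk 2: at line 5 remove [rnbq,kir] add [iuohm,fkfdw] -> 14 lines: ewpoo ctdy lrpk rme uesc mdcgn iuohm fkfdw qizo dinx gat oniyg fiq bqykf
Hunk 3: at line 1 remove [ctdy,lrpk,rme] add [dbk] -> 12 lines: ewpoo dbk uesc mdcgn iuohm fkfdw qizo dinx gat oniyg fiq bqykf
Hunk 4: at line 1 remove [uesc] add [hvux] -> 12 lines: ewpoo dbk hvux mdcgn iuohm fkfdw qizo dinx gat oniyg fiq bqykf
Hunk 5: at line 1 remove [hvux,mdcgn,iuohm] add [evu,pchq,whkyl] -> 12 lines: ewpoo dbk evu pchq whkyl fkfdw qizo dinx gat oniyg fiq bqykf
Hunk 6: at line 6 remove [qizo,dinx] add [sho] -> 11 lines: ewpoo dbk evu pchq whkyl fkfdw sho gat oniyg fiq bqykf
Final line count: 11

Answer: 11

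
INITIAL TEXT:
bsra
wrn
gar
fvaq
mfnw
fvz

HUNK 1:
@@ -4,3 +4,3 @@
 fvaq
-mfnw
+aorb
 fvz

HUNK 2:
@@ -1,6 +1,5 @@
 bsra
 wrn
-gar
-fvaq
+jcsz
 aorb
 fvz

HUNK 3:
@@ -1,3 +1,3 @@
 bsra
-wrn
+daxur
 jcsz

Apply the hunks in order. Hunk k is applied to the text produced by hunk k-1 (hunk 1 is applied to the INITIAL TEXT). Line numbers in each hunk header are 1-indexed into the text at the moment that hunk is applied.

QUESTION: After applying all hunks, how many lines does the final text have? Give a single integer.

Hunk 1: at line 4 remove [mfnw] add [aorb] -> 6 lines: bsra wrn gar fvaq aorb fvz
Hunk 2: at line 1 remove [gar,fvaq] add [jcsz] -> 5 lines: bsra wrn jcsz aorb fvz
Hunk 3: at line 1 remove [wrn] add [daxur] -> 5 lines: bsra daxur jcsz aorb fvz
Final line count: 5

Answer: 5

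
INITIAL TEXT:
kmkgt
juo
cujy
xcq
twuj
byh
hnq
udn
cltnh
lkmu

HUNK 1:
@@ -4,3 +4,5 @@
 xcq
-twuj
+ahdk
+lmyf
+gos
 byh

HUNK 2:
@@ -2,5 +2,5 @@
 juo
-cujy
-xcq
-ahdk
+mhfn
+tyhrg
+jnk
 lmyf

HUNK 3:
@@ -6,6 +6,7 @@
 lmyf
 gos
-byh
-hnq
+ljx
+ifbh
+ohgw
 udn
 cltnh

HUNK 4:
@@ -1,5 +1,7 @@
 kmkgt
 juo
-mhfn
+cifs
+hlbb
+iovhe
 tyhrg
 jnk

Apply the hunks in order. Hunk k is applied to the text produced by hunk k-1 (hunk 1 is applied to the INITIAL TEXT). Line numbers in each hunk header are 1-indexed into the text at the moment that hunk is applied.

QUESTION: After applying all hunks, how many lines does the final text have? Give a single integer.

Hunk 1: at line 4 remove [twuj] add [ahdk,lmyf,gos] -> 12 lines: kmkgt juo cujy xcq ahdk lmyf gos byh hnq udn cltnh lkmu
Hunk 2: at line 2 remove [cujy,xcq,ahdk] add [mhfn,tyhrg,jnk] -> 12 lines: kmkgt juo mhfn tyhrg jnk lmyf gos byh hnq udn cltnh lkmu
Hunk 3: at line 6 remove [byh,hnq] add [ljx,ifbh,ohgw] -> 13 lines: kmkgt juo mhfn tyhrg jnk lmyf gos ljx ifbh ohgw udn cltnh lkmu
Hunk 4: at line 1 remove [mhfn] add [cifs,hlbb,iovhe] -> 15 lines: kmkgt juo cifs hlbb iovhe tyhrg jnk lmyf gos ljx ifbh ohgw udn cltnh lkmu
Final line count: 15

Answer: 15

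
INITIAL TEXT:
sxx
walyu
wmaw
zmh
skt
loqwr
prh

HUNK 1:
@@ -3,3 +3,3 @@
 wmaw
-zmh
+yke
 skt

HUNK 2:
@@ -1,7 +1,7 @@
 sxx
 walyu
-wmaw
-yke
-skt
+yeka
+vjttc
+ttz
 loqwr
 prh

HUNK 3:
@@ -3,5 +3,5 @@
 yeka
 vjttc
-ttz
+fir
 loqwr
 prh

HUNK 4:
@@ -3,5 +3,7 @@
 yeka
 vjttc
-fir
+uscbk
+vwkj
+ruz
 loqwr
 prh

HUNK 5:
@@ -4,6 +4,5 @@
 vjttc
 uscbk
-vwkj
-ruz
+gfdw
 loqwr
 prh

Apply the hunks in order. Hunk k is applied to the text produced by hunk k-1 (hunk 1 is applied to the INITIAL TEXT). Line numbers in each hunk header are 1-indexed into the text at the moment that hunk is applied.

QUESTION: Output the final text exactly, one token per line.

Answer: sxx
walyu
yeka
vjttc
uscbk
gfdw
loqwr
prh

Derivation:
Hunk 1: at line 3 remove [zmh] add [yke] -> 7 lines: sxx walyu wmaw yke skt loqwr prh
Hunk 2: at line 1 remove [wmaw,yke,skt] add [yeka,vjttc,ttz] -> 7 lines: sxx walyu yeka vjttc ttz loqwr prh
Hunk 3: at line 3 remove [ttz] add [fir] -> 7 lines: sxx walyu yeka vjttc fir loqwr prh
Hunk 4: at line 3 remove [fir] add [uscbk,vwkj,ruz] -> 9 lines: sxx walyu yeka vjttc uscbk vwkj ruz loqwr prh
Hunk 5: at line 4 remove [vwkj,ruz] add [gfdw] -> 8 lines: sxx walyu yeka vjttc uscbk gfdw loqwr prh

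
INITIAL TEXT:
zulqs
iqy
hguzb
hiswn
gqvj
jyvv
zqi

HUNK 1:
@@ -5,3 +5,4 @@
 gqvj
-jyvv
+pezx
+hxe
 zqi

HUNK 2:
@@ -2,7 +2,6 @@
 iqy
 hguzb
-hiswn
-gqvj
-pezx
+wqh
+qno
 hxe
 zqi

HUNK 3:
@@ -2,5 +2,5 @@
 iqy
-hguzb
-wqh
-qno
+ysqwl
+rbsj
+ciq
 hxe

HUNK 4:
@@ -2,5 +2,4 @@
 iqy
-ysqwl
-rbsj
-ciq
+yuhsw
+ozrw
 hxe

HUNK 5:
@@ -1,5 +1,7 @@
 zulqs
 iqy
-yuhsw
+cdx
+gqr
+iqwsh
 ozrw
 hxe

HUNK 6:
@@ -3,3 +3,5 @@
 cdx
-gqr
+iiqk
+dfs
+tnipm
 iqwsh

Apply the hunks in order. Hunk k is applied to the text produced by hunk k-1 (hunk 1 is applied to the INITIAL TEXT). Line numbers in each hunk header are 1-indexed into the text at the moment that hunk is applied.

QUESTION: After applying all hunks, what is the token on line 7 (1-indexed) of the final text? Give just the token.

Hunk 1: at line 5 remove [jyvv] add [pezx,hxe] -> 8 lines: zulqs iqy hguzb hiswn gqvj pezx hxe zqi
Hunk 2: at line 2 remove [hiswn,gqvj,pezx] add [wqh,qno] -> 7 lines: zulqs iqy hguzb wqh qno hxe zqi
Hunk 3: at line 2 remove [hguzb,wqh,qno] add [ysqwl,rbsj,ciq] -> 7 lines: zulqs iqy ysqwl rbsj ciq hxe zqi
Hunk 4: at line 2 remove [ysqwl,rbsj,ciq] add [yuhsw,ozrw] -> 6 lines: zulqs iqy yuhsw ozrw hxe zqi
Hunk 5: at line 1 remove [yuhsw] add [cdx,gqr,iqwsh] -> 8 lines: zulqs iqy cdx gqr iqwsh ozrw hxe zqi
Hunk 6: at line 3 remove [gqr] add [iiqk,dfs,tnipm] -> 10 lines: zulqs iqy cdx iiqk dfs tnipm iqwsh ozrw hxe zqi
Final line 7: iqwsh

Answer: iqwsh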